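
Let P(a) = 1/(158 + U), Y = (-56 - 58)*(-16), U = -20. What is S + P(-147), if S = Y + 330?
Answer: 297253/138 ≈ 2154.0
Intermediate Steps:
Y = 1824 (Y = -114*(-16) = 1824)
P(a) = 1/138 (P(a) = 1/(158 - 20) = 1/138)
S = 2154 (S = 1824 + 330 = 2154)
S + P(-147) = 2154 + 1/138 = 297253/138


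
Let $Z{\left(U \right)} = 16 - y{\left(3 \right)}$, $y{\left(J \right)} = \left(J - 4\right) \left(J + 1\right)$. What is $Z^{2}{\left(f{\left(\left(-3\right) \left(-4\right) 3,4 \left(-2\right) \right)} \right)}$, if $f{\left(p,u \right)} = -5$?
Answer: $400$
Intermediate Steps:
$y{\left(J \right)} = \left(1 + J\right) \left(-4 + J\right)$ ($y{\left(J \right)} = \left(-4 + J\right) \left(1 + J\right) = \left(1 + J\right) \left(-4 + J\right)$)
$Z{\left(U \right)} = 20$ ($Z{\left(U \right)} = 16 - \left(-4 + 3^{2} - 9\right) = 16 - \left(-4 + 9 - 9\right) = 16 - -4 = 16 + 4 = 20$)
$Z^{2}{\left(f{\left(\left(-3\right) \left(-4\right) 3,4 \left(-2\right) \right)} \right)} = 20^{2} = 400$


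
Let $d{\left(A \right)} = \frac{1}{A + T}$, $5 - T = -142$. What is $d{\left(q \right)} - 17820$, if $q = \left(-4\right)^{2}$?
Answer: $- \frac{2904659}{163} \approx -17820.0$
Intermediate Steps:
$T = 147$ ($T = 5 - -142 = 5 + 142 = 147$)
$q = 16$
$d{\left(A \right)} = \frac{1}{147 + A}$ ($d{\left(A \right)} = \frac{1}{A + 147} = \frac{1}{147 + A}$)
$d{\left(q \right)} - 17820 = \frac{1}{147 + 16} - 17820 = \frac{1}{163} - 17820 = - \frac{2904659}{163}$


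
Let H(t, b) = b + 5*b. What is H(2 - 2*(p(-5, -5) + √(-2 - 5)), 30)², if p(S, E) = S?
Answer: 32400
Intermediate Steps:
H(t, b) = 6*b
H(2 - 2*(p(-5, -5) + √(-2 - 5)), 30)² = (6*30)² = 180² = 32400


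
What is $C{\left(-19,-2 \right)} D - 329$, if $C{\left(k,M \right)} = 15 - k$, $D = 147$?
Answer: $4669$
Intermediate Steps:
$C{\left(-19,-2 \right)} D - 329 = \left(15 - -19\right) 147 - 329 = \left(15 + 19\right) 147 - 329 = 34 \cdot 147 - 329 = 4998 - 329 = 4669$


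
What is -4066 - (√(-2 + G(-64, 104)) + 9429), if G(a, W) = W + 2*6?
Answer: -13495 - √114 ≈ -13506.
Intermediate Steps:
G(a, W) = 12 + W (G(a, W) = W + 12 = 12 + W)
-4066 - (√(-2 + G(-64, 104)) + 9429) = -4066 - (√(-2 + (12 + 104)) + 9429) = -4066 - (√(-2 + 116) + 9429) = -4066 - (√114 + 9429) = -4066 - (9429 + √114) = -4066 + (-9429 - √114) = -13495 - √114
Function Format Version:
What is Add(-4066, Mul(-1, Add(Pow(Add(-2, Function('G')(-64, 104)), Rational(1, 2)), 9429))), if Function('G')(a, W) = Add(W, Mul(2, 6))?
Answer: Add(-13495, Mul(-1, Pow(114, Rational(1, 2)))) ≈ -13506.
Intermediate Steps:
Function('G')(a, W) = Add(12, W) (Function('G')(a, W) = Add(W, 12) = Add(12, W))
Add(-4066, Mul(-1, Add(Pow(Add(-2, Function('G')(-64, 104)), Rational(1, 2)), 9429))) = Add(-4066, Mul(-1, Add(Pow(Add(-2, Add(12, 104)), Rational(1, 2)), 9429))) = Add(-4066, Mul(-1, Add(Pow(Add(-2, 116), Rational(1, 2)), 9429))) = Add(-4066, Mul(-1, Add(Pow(114, Rational(1, 2)), 9429))) = Add(-4066, Mul(-1, Add(9429, Pow(114, Rational(1, 2))))) = Add(-4066, Add(-9429, Mul(-1, Pow(114, Rational(1, 2))))) = Add(-13495, Mul(-1, Pow(114, Rational(1, 2))))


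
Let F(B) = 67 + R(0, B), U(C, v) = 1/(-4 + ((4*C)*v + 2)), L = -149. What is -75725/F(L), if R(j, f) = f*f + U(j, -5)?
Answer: -30290/8907 ≈ -3.4007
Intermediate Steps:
U(C, v) = 1/(-2 + 4*C*v) (U(C, v) = 1/(-4 + (4*C*v + 2)) = 1/(-4 + (2 + 4*C*v)) = 1/(-2 + 4*C*v))
R(j, f) = f**2 + 1/(2*(-1 - 10*j)) (R(j, f) = f*f + 1/(2*(-1 + 2*j*(-5))) = f**2 + 1/(2*(-1 - 10*j)))
F(B) = 133/2 + B**2 (F(B) = 67 + (-1 + 2*B**2 + 20*0*B**2)/(2*(1 + 10*0)) = 67 + (-1 + 2*B**2 + 0)/(2*(1 + 0)) = 67 + (1/2)*(-1 + 2*B**2)/1 = 67 + (1/2)*1*(-1 + 2*B**2) = 67 + (-1/2 + B**2) = 133/2 + B**2)
-75725/F(L) = -75725/(133/2 + (-149)**2) = -75725/(133/2 + 22201) = -75725/44535/2 = -75725*2/44535 = -30290/8907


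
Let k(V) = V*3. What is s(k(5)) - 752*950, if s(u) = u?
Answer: -714385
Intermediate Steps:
k(V) = 3*V
s(k(5)) - 752*950 = 3*5 - 752*950 = 15 - 714400 = -714385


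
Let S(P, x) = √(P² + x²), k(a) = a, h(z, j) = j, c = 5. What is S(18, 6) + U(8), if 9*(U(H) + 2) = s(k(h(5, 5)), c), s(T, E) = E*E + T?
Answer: 4/3 + 6*√10 ≈ 20.307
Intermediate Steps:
s(T, E) = T + E² (s(T, E) = E² + T = T + E²)
U(H) = 4/3 (U(H) = -2 + (5 + 5²)/9 = -2 + (5 + 25)/9 = -2 + (⅑)*30 = -2 + 10/3 = 4/3)
S(18, 6) + U(8) = √(18² + 6²) + 4/3 = √(324 + 36) + 4/3 = √360 + 4/3 = 6*√10 + 4/3 = 4/3 + 6*√10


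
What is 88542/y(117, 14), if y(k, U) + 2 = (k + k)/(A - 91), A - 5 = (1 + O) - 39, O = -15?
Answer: -6153669/256 ≈ -24038.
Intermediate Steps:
A = -48 (A = 5 + ((1 - 15) - 39) = 5 + (-14 - 39) = 5 - 53 = -48)
y(k, U) = -2 - 2*k/139 (y(k, U) = -2 + (k + k)/(-48 - 91) = -2 + (2*k)/(-139) = -2 + (2*k)*(-1/139) = -2 - 2*k/139)
88542/y(117, 14) = 88542/(-2 - 2/139*117) = 88542/(-2 - 234/139) = 88542/(-512/139) = 88542*(-139/512) = -6153669/256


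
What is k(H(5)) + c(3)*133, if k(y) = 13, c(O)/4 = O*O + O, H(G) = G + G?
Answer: 6397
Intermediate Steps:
H(G) = 2*G
c(O) = 4*O + 4*O**2 (c(O) = 4*(O*O + O) = 4*(O**2 + O) = 4*(O + O**2) = 4*O + 4*O**2)
k(H(5)) + c(3)*133 = 13 + (4*3*(1 + 3))*133 = 13 + (4*3*4)*133 = 13 + 48*133 = 13 + 6384 = 6397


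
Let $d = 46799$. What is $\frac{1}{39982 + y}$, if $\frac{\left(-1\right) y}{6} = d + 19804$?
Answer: $- \frac{1}{359636} \approx -2.7806 \cdot 10^{-6}$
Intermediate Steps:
$y = -399618$ ($y = - 6 \left(46799 + 19804\right) = \left(-6\right) 66603 = -399618$)
$\frac{1}{39982 + y} = \frac{1}{39982 - 399618} = \frac{1}{-359636} = - \frac{1}{359636}$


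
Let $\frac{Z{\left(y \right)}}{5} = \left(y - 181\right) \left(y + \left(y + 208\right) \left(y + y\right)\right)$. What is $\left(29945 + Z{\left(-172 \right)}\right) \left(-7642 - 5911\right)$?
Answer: $-300758485605$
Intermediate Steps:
$Z{\left(y \right)} = 5 \left(-181 + y\right) \left(y + 2 y \left(208 + y\right)\right)$ ($Z{\left(y \right)} = 5 \left(y - 181\right) \left(y + \left(y + 208\right) \left(y + y\right)\right) = 5 \left(-181 + y\right) \left(y + \left(208 + y\right) 2 y\right) = 5 \left(-181 + y\right) \left(y + 2 y \left(208 + y\right)\right)$)
$\left(29945 + Z{\left(-172 \right)}\right) \left(-7642 - 5911\right) = \left(29945 + 5 \left(-172\right) \left(-75477 + 2 \left(-172\right)^{2} + 55 \left(-172\right)\right)\right) \left(-7642 - 5911\right) = \left(29945 + 5 \left(-172\right) \left(-75477 + 2 \cdot 29584 - 9460\right)\right) \left(-13553\right) = \left(29945 + 5 \left(-172\right) \left(-75477 + 59168 - 9460\right)\right) \left(-13553\right) = \left(29945 + 5 \left(-172\right) \left(-25769\right)\right) \left(-13553\right) = \left(29945 + 22161340\right) \left(-13553\right) = 22191285 \left(-13553\right) = -300758485605$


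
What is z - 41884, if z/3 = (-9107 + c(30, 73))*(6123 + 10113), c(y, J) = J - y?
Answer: -441531196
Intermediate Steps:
z = -441489312 (z = 3*((-9107 + (73 - 1*30))*(6123 + 10113)) = 3*((-9107 + (73 - 30))*16236) = 3*((-9107 + 43)*16236) = 3*(-9064*16236) = 3*(-147163104) = -441489312)
z - 41884 = -441489312 - 41884 = -441531196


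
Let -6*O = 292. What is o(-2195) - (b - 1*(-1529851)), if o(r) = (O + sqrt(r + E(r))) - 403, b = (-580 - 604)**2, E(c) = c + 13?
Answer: -8796476/3 + I*sqrt(4377) ≈ -2.9322e+6 + 66.159*I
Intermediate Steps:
E(c) = 13 + c
O = -146/3 (O = -1/6*292 = -146/3 ≈ -48.667)
b = 1401856 (b = (-1184)**2 = 1401856)
o(r) = -1355/3 + sqrt(13 + 2*r) (o(r) = (-146/3 + sqrt(r + (13 + r))) - 403 = (-146/3 + sqrt(13 + 2*r)) - 403 = -1355/3 + sqrt(13 + 2*r))
o(-2195) - (b - 1*(-1529851)) = (-1355/3 + sqrt(13 + 2*(-2195))) - (1401856 - 1*(-1529851)) = (-1355/3 + sqrt(13 - 4390)) - (1401856 + 1529851) = (-1355/3 + sqrt(-4377)) - 1*2931707 = (-1355/3 + I*sqrt(4377)) - 2931707 = -8796476/3 + I*sqrt(4377)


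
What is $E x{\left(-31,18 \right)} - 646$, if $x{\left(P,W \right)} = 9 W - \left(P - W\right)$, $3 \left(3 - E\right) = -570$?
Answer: $40077$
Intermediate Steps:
$E = 193$ ($E = 3 - -190 = 3 + 190 = 193$)
$x{\left(P,W \right)} = - P + 10 W$
$E x{\left(-31,18 \right)} - 646 = 193 \left(\left(-1\right) \left(-31\right) + 10 \cdot 18\right) - 646 = 193 \left(31 + 180\right) - 646 = 193 \cdot 211 - 646 = 40723 - 646 = 40077$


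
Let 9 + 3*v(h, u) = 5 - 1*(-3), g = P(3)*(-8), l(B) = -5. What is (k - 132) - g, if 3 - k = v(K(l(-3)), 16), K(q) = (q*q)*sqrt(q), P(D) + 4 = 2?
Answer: -434/3 ≈ -144.67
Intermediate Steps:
P(D) = -2 (P(D) = -4 + 2 = -2)
g = 16 (g = -2*(-8) = 16)
K(q) = q**(5/2) (K(q) = q**2*sqrt(q) = q**(5/2))
v(h, u) = -1/3 (v(h, u) = -3 + (5 - 1*(-3))/3 = -3 + (5 + 3)/3 = -3 + (1/3)*8 = -3 + 8/3 = -1/3)
k = 10/3 (k = 3 - 1*(-1/3) = 3 + 1/3 = 10/3 ≈ 3.3333)
(k - 132) - g = (10/3 - 132) - 1*16 = -386/3 - 16 = -434/3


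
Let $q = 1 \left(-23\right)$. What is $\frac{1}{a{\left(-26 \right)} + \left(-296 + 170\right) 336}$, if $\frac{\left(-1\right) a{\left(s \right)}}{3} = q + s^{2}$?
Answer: $- \frac{1}{44295} \approx -2.2576 \cdot 10^{-5}$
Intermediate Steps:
$q = -23$
$a{\left(s \right)} = 69 - 3 s^{2}$ ($a{\left(s \right)} = - 3 \left(-23 + s^{2}\right) = 69 - 3 s^{2}$)
$\frac{1}{a{\left(-26 \right)} + \left(-296 + 170\right) 336} = \frac{1}{\left(69 - 3 \left(-26\right)^{2}\right) + \left(-296 + 170\right) 336} = \frac{1}{\left(69 - 2028\right) - 42336} = \frac{1}{-1959 - 42336} = \frac{1}{-44295} = - \frac{1}{44295}$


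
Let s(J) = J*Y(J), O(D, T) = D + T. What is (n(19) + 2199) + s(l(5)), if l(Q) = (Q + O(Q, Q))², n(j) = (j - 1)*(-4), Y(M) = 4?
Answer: 3027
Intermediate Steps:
n(j) = 4 - 4*j (n(j) = (-1 + j)*(-4) = 4 - 4*j)
l(Q) = 9*Q² (l(Q) = (Q + (Q + Q))² = (Q + 2*Q)² = (3*Q)² = 9*Q²)
s(J) = 4*J (s(J) = J*4 = 4*J)
(n(19) + 2199) + s(l(5)) = ((4 - 4*19) + 2199) + 4*(9*5²) = ((4 - 76) + 2199) + 4*(9*25) = (-72 + 2199) + 4*225 = 2127 + 900 = 3027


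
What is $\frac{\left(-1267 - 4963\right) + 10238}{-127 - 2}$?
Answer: $- \frac{1336}{43} \approx -31.07$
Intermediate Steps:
$\frac{\left(-1267 - 4963\right) + 10238}{-127 - 2} = \frac{-6230 + 10238}{-129} = 4008 \left(- \frac{1}{129}\right) = - \frac{1336}{43}$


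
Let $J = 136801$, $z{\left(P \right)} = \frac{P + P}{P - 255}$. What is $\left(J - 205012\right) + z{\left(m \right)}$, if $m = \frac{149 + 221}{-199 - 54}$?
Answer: $- \frac{885173999}{12977} \approx -68211.0$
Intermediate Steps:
$m = - \frac{370}{253}$ ($m = \frac{370}{-253} = 370 \left(- \frac{1}{253}\right) = - \frac{370}{253} \approx -1.4625$)
$z{\left(P \right)} = \frac{2 P}{-255 + P}$
$\left(J - 205012\right) + z{\left(m \right)} = \left(136801 - 205012\right) + 2 \left(- \frac{370}{253}\right) \frac{1}{-255 - \frac{370}{253}} = -68211 + 2 \left(- \frac{370}{253}\right) \frac{1}{- \frac{64885}{253}} = -68211 + 2 \left(- \frac{370}{253}\right) \left(- \frac{253}{64885}\right) = -68211 + \frac{148}{12977} = - \frac{885173999}{12977}$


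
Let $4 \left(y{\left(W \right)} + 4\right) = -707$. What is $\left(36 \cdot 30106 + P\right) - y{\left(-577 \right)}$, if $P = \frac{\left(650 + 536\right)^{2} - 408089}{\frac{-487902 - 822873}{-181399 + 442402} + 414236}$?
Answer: $\frac{156262855356304985}{144154037244} \approx 1.084 \cdot 10^{6}$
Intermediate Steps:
$y{\left(W \right)} = - \frac{723}{4}$ ($y{\left(W \right)} = -4 + \frac{1}{4} \left(-707\right) = -4 - \frac{707}{4} = - \frac{723}{4}$)
$P = \frac{86871107507}{36038509311}$ ($P = \frac{1186^{2} - 408089}{- \frac{1310775}{261003} + 414236} = \frac{1406596 - 408089}{\left(-1310775\right) \frac{1}{261003} + 414236} = \frac{998507}{- \frac{436925}{87001} + 414236} = \frac{998507}{\frac{36038509311}{87001}} = 998507 \cdot \frac{87001}{36038509311} = \frac{86871107507}{36038509311} \approx 2.4105$)
$\left(36 \cdot 30106 + P\right) - y{\left(-577 \right)} = \left(36 \cdot 30106 + \frac{86871107507}{36038509311}\right) - - \frac{723}{4} = \left(1083816 + \frac{86871107507}{36038509311}\right) + \frac{723}{4} = \frac{39059199878518283}{36038509311} + \frac{723}{4} = \frac{156262855356304985}{144154037244}$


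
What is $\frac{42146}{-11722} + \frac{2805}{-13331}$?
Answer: $- \frac{297364268}{78132991} \approx -3.8059$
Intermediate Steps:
$\frac{42146}{-11722} + \frac{2805}{-13331} = 42146 \left(- \frac{1}{11722}\right) + 2805 \left(- \frac{1}{13331}\right) = - \frac{21073}{5861} - \frac{2805}{13331} = - \frac{297364268}{78132991}$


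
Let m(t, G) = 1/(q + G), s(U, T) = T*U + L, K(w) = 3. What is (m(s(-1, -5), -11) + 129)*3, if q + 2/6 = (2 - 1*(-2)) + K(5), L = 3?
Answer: 5022/13 ≈ 386.31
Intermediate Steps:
q = 20/3 (q = -⅓ + ((2 - 1*(-2)) + 3) = -⅓ + ((2 + 2) + 3) = -⅓ + (4 + 3) = -⅓ + 7 = 20/3 ≈ 6.6667)
s(U, T) = 3 + T*U (s(U, T) = T*U + 3 = 3 + T*U)
m(t, G) = 1/(20/3 + G)
(m(s(-1, -5), -11) + 129)*3 = (3/(20 + 3*(-11)) + 129)*3 = (3/(20 - 33) + 129)*3 = (3/(-13) + 129)*3 = (3*(-1/13) + 129)*3 = (-3/13 + 129)*3 = (1674/13)*3 = 5022/13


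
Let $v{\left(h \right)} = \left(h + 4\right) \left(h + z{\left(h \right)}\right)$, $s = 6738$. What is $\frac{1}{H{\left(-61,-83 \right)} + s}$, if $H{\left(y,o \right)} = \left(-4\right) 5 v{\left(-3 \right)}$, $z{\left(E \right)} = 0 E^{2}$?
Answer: $\frac{1}{6798} \approx 0.0001471$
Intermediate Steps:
$z{\left(E \right)} = 0$
$v{\left(h \right)} = h \left(4 + h\right)$ ($v{\left(h \right)} = \left(h + 4\right) \left(h + 0\right) = \left(4 + h\right) h = h \left(4 + h\right)$)
$H{\left(y,o \right)} = 60$ ($H{\left(y,o \right)} = \left(-4\right) 5 \left(- 3 \left(4 - 3\right)\right) = - 20 \left(\left(-3\right) 1\right) = \left(-20\right) \left(-3\right) = 60$)
$\frac{1}{H{\left(-61,-83 \right)} + s} = \frac{1}{60 + 6738} = \frac{1}{6798}$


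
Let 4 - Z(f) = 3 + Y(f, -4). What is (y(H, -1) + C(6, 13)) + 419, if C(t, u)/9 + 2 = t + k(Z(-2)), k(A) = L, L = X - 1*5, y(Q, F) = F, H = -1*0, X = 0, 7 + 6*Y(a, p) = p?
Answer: 409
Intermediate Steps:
Y(a, p) = -7/6 + p/6
H = 0
Z(f) = 17/6 (Z(f) = 4 - (3 + (-7/6 + (⅙)*(-4))) = 4 - (3 + (-7/6 - ⅔)) = 4 - (3 - 11/6) = 4 - 1*7/6 = 4 - 7/6 = 17/6)
L = -5 (L = 0 - 1*5 = 0 - 5 = -5)
k(A) = -5
C(t, u) = -63 + 9*t (C(t, u) = -18 + 9*(t - 5) = -18 + 9*(-5 + t) = -18 + (-45 + 9*t) = -63 + 9*t)
(y(H, -1) + C(6, 13)) + 419 = (-1 + (-63 + 9*6)) + 419 = (-1 + (-63 + 54)) + 419 = (-1 - 9) + 419 = -10 + 419 = 409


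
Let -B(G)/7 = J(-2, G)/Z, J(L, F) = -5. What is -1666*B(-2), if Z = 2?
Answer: -29155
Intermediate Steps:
B(G) = 35/2 (B(G) = -(-35)/2 = -7*(-5/2) = 35/2)
-1666*B(-2) = -1666*35/2 = -29155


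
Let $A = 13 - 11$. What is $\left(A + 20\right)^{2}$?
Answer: $484$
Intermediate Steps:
$A = 2$
$\left(A + 20\right)^{2} = \left(2 + 20\right)^{2} = 22^{2} = 484$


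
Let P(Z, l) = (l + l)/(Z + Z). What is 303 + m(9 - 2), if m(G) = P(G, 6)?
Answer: 2127/7 ≈ 303.86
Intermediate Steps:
P(Z, l) = l/Z (P(Z, l) = (2*l)/((2*Z)) = (2*l)*(1/(2*Z)) = l/Z)
m(G) = 6/G
303 + m(9 - 2) = 303 + 6/(9 - 2) = 303 + 6/7 = 2127/7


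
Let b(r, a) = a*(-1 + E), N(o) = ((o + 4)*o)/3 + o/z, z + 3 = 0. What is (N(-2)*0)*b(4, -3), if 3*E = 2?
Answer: 0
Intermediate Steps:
z = -3 (z = -3 + 0 = -3)
E = 2/3 (E = (1/3)*2 = 2/3 ≈ 0.66667)
N(o) = -o/3 + o*(4 + o)/3 (N(o) = ((o + 4)*o)/3 + o/(-3) = ((4 + o)*o)*(1/3) + o*(-1/3) = (o*(4 + o))*(1/3) - o/3 = o*(4 + o)/3 - o/3 = -o/3 + o*(4 + o)/3)
b(r, a) = -a/3 (b(r, a) = a*(-1 + 2/3) = a*(-1/3) = -a/3)
(N(-2)*0)*b(4, -3) = (((1/3)*(-2)*(3 - 2))*0)*(-1/3*(-3)) = (((1/3)*(-2)*1)*0)*1 = -2/3*0*1 = 0*1 = 0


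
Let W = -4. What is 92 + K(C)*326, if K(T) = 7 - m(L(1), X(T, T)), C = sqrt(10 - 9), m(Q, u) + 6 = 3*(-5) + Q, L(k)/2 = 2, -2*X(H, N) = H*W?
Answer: 7916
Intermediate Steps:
X(H, N) = 2*H (X(H, N) = -H*(-4)/2 = -(-2)*H = 2*H)
L(k) = 4 (L(k) = 2*2 = 4)
m(Q, u) = -21 + Q (m(Q, u) = -6 + (3*(-5) + Q) = -6 + (-15 + Q) = -21 + Q)
C = 1 (C = sqrt(1) = 1)
K(T) = 24 (K(T) = 7 - (-21 + 4) = 7 - 1*(-17) = 7 + 17 = 24)
92 + K(C)*326 = 92 + 24*326 = 92 + 7824 = 7916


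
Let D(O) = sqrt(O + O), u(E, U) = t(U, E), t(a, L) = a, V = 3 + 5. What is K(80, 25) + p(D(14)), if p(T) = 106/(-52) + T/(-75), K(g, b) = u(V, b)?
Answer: 597/26 - 2*sqrt(7)/75 ≈ 22.891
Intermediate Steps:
V = 8
u(E, U) = U
D(O) = sqrt(2)*sqrt(O) (D(O) = sqrt(2*O) = sqrt(2)*sqrt(O))
K(g, b) = b
p(T) = -53/26 - T/75 (p(T) = 106*(-1/52) + T*(-1/75) = -53/26 - T/75)
K(80, 25) + p(D(14)) = 25 + (-53/26 - sqrt(2)*sqrt(14)/75) = 25 + (-53/26 - 2*sqrt(7)/75) = 597/26 - 2*sqrt(7)/75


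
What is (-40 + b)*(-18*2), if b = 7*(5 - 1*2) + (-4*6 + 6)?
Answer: 1332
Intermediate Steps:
b = 3 (b = 7*(5 - 2) + (-24 + 6) = 7*3 - 18 = 21 - 18 = 3)
(-40 + b)*(-18*2) = (-40 + 3)*(-18*2) = -37*(-36) = 1332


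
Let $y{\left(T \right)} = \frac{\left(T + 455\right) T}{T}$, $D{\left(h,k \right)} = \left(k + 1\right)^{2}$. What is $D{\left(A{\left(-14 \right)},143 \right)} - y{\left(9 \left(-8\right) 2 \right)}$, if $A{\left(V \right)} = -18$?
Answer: $20425$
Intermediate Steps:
$D{\left(h,k \right)} = \left(1 + k\right)^{2}$
$y{\left(T \right)} = 455 + T$ ($y{\left(T \right)} = \frac{\left(455 + T\right) T}{T} = \frac{T \left(455 + T\right)}{T} = 455 + T$)
$D{\left(A{\left(-14 \right)},143 \right)} - y{\left(9 \left(-8\right) 2 \right)} = \left(1 + 143\right)^{2} - \left(455 + 9 \left(-8\right) 2\right) = 144^{2} - \left(455 - 144\right) = 20736 - \left(455 - 144\right) = 20736 - 311 = 20425$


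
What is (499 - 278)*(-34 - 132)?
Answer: -36686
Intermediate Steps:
(499 - 278)*(-34 - 132) = 221*(-166) = -36686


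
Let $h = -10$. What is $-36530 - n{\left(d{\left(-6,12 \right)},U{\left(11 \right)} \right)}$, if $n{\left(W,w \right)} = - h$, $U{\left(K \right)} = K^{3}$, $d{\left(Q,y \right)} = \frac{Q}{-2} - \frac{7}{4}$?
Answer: $-36540$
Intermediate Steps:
$d{\left(Q,y \right)} = - \frac{7}{4} - \frac{Q}{2}$ ($d{\left(Q,y \right)} = Q \left(- \frac{1}{2}\right) - \frac{7}{4} = - \frac{Q}{2} - \frac{7}{4} = - \frac{7}{4} - \frac{Q}{2}$)
$n{\left(W,w \right)} = 10$ ($n{\left(W,w \right)} = \left(-1\right) \left(-10\right) = 10$)
$-36530 - n{\left(d{\left(-6,12 \right)},U{\left(11 \right)} \right)} = -36530 - 10 = -36540$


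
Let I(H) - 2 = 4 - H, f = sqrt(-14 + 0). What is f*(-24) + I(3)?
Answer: 3 - 24*I*sqrt(14) ≈ 3.0 - 89.8*I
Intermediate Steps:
f = I*sqrt(14) (f = sqrt(-14) = I*sqrt(14) ≈ 3.7417*I)
I(H) = 6 - H (I(H) = 2 + (4 - H) = 6 - H)
f*(-24) + I(3) = (I*sqrt(14))*(-24) + (6 - 1*3) = -24*I*sqrt(14) + (6 - 3) = -24*I*sqrt(14) + 3 = 3 - 24*I*sqrt(14)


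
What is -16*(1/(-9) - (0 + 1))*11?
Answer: 1760/9 ≈ 195.56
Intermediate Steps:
-16*(1/(-9) - (0 + 1))*11 = -16*(-⅑ - 1*1)*11 = -16*(-⅑ - 1)*11 = -16*(-10/9)*11 = (160/9)*11 = 1760/9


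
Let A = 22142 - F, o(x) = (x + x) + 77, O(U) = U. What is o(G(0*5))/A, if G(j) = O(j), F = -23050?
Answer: 11/6456 ≈ 0.0017038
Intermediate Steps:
G(j) = j
o(x) = 77 + 2*x (o(x) = 2*x + 77 = 77 + 2*x)
A = 45192 (A = 22142 - 1*(-23050) = 22142 + 23050 = 45192)
o(G(0*5))/A = (77 + 2*(0*5))/45192 = (77 + 2*0)*(1/45192) = (77 + 0)*(1/45192) = 77*(1/45192) = 11/6456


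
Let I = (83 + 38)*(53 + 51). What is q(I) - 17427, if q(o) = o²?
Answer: 158339629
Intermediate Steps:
I = 12584 (I = 121*104 = 12584)
q(I) - 17427 = 12584² - 17427 = 158357056 - 17427 = 158339629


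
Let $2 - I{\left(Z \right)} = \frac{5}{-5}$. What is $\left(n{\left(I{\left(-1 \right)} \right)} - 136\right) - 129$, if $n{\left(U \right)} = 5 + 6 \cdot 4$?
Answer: $-236$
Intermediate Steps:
$I{\left(Z \right)} = 3$ ($I{\left(Z \right)} = 2 - \frac{5}{-5} = 2 - 5 \left(- \frac{1}{5}\right) = 2 - -1 = 2 + 1 = 3$)
$n{\left(U \right)} = 29$ ($n{\left(U \right)} = 5 + 24 = 29$)
$\left(n{\left(I{\left(-1 \right)} \right)} - 136\right) - 129 = \left(29 - 136\right) - 129 = -107 - 129 = -236$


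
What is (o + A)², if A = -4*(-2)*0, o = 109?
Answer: 11881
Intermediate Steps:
A = 0 (A = 8*0 = 0)
(o + A)² = (109 + 0)² = 109² = 11881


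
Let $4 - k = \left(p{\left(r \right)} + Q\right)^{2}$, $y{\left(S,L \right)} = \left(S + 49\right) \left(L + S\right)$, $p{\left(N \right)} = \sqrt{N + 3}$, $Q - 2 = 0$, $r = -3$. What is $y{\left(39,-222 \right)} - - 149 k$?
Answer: $-16104$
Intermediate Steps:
$Q = 2$ ($Q = 2 + 0 = 2$)
$p{\left(N \right)} = \sqrt{3 + N}$
$y{\left(S,L \right)} = \left(49 + S\right) \left(L + S\right)$
$k = 0$ ($k = 4 - \left(\sqrt{3 - 3} + 2\right)^{2} = 4 - \left(\sqrt{0} + 2\right)^{2} = 4 - \left(0 + 2\right)^{2} = 4 - 2^{2} = 4 - 4 = 0$)
$y{\left(39,-222 \right)} - - 149 k = \left(39^{2} + 49 \left(-222\right) + 49 \cdot 39 - 8658\right) - \left(-149\right) 0 = \left(1521 - 10878 + 1911 - 8658\right) - 0 = -16104 + 0 = -16104$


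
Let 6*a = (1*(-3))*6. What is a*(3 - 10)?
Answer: 21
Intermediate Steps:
a = -3 (a = ((1*(-3))*6)/6 = (-3*6)/6 = (1/6)*(-18) = -3)
a*(3 - 10) = -3*(3 - 10) = -3*(-7) = 21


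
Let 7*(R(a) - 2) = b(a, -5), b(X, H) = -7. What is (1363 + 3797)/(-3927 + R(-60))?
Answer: -2580/1963 ≈ -1.3143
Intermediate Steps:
R(a) = 1 (R(a) = 2 + (⅐)*(-7) = 2 - 1 = 1)
(1363 + 3797)/(-3927 + R(-60)) = (1363 + 3797)/(-3927 + 1) = 5160/(-3926) = 5160*(-1/3926) = -2580/1963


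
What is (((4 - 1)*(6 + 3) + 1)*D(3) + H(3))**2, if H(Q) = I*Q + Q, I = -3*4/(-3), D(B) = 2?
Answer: 5041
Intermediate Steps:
I = 4 (I = -12*(-1/3) = 4)
H(Q) = 5*Q (H(Q) = 4*Q + Q = 5*Q)
(((4 - 1)*(6 + 3) + 1)*D(3) + H(3))**2 = (((4 - 1)*(6 + 3) + 1)*2 + 5*3)**2 = ((3*9 + 1)*2 + 15)**2 = ((27 + 1)*2 + 15)**2 = (28*2 + 15)**2 = (56 + 15)**2 = 71**2 = 5041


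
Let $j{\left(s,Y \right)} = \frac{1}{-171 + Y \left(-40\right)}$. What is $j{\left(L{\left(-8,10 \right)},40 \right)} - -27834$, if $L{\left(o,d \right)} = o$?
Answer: $\frac{49294013}{1771} \approx 27834.0$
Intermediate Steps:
$j{\left(s,Y \right)} = \frac{1}{-171 - 40 Y}$
$j{\left(L{\left(-8,10 \right)},40 \right)} - -27834 = - \frac{1}{171 + 40 \cdot 40} - -27834 = - \frac{1}{171 + 1600} + 27834 = - \frac{1}{1771} + 27834 = \frac{49294013}{1771}$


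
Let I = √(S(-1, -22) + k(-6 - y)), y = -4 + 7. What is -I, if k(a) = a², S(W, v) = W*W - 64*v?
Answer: -√1490 ≈ -38.601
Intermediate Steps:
S(W, v) = W² - 64*v
y = 3
I = √1490 (I = √(((-1)² - 64*(-22)) + (-6 - 1*3)²) = √((1 + 1408) + (-6 - 3)²) = √(1409 + (-9)²) = √(1409 + 81) = √1490 ≈ 38.601)
-I = -√1490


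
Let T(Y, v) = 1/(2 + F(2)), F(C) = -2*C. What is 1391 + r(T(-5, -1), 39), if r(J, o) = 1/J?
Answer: 1389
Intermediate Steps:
T(Y, v) = -½ (T(Y, v) = 1/(2 - 2*2) = 1/(2 - 4) = 1/(-2) = -½)
1391 + r(T(-5, -1), 39) = 1391 + 1/(-½) = 1391 - 2 = 1389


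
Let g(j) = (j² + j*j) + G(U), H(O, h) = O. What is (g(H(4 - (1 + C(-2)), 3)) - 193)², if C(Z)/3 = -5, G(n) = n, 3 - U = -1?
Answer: 210681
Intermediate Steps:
U = 4 (U = 3 - 1*(-1) = 3 + 1 = 4)
C(Z) = -15 (C(Z) = 3*(-5) = -15)
g(j) = 4 + 2*j² (g(j) = (j² + j*j) + 4 = (j² + j²) + 4 = 2*j² + 4 = 4 + 2*j²)
(g(H(4 - (1 + C(-2)), 3)) - 193)² = ((4 + 2*(4 - (1 - 15))²) - 193)² = ((4 + 2*(4 - 1*(-14))²) - 193)² = ((4 + 2*(4 + 14)²) - 193)² = ((4 + 2*18²) - 193)² = ((4 + 2*324) - 193)² = ((4 + 648) - 193)² = (652 - 193)² = 459² = 210681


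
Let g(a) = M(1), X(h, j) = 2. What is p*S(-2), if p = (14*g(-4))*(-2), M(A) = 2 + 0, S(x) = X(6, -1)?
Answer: -112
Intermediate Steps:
S(x) = 2
M(A) = 2
g(a) = 2
p = -56 (p = (14*2)*(-2) = 28*(-2) = -56)
p*S(-2) = -56*2 = -112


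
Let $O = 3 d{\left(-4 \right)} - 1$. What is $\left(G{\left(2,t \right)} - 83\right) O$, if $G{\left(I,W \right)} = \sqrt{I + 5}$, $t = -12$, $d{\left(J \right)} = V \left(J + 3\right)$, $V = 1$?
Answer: $332 - 4 \sqrt{7} \approx 321.42$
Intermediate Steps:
$d{\left(J \right)} = 3 + J$ ($d{\left(J \right)} = 1 \left(J + 3\right) = 1 \left(3 + J\right) = 3 + J$)
$O = -4$ ($O = 3 \left(3 - 4\right) - 1 = 3 \left(-1\right) - 1 = -3 - 1 = -4$)
$G{\left(I,W \right)} = \sqrt{5 + I}$
$\left(G{\left(2,t \right)} - 83\right) O = \left(\sqrt{5 + 2} - 83\right) \left(-4\right) = \left(\sqrt{7} - 83\right) \left(-4\right) = \left(-83 + \sqrt{7}\right) \left(-4\right) = 332 - 4 \sqrt{7}$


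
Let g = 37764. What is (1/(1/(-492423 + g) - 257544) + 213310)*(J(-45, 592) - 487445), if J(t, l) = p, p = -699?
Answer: -12192602077912499347184/117094697497 ≈ -1.0413e+11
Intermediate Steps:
J(t, l) = -699
(1/(1/(-492423 + g) - 257544) + 213310)*(J(-45, 592) - 487445) = (1/(1/(-492423 + 37764) - 257544) + 213310)*(-699 - 487445) = (1/(1/(-454659) - 257544) + 213310)*(-488144) = (1/(-1/454659 - 257544) + 213310)*(-488144) = (1/(-117094697497/454659) + 213310)*(-488144) = (-454659/117094697497 + 213310)*(-488144) = (24977469922630411/117094697497)*(-488144) = -12192602077912499347184/117094697497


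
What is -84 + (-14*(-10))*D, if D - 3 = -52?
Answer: -6944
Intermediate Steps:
D = -49 (D = 3 - 52 = -49)
-84 + (-14*(-10))*D = -84 - 14*(-10)*(-49) = -84 + 140*(-49) = -84 - 6860 = -6944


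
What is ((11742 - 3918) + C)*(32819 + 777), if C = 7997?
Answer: 531522316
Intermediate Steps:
((11742 - 3918) + C)*(32819 + 777) = ((11742 - 3918) + 7997)*(32819 + 777) = (7824 + 7997)*33596 = 15821*33596 = 531522316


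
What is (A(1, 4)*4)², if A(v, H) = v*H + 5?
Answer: 1296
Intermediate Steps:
A(v, H) = 5 + H*v (A(v, H) = H*v + 5 = 5 + H*v)
(A(1, 4)*4)² = ((5 + 4*1)*4)² = ((5 + 4)*4)² = (9*4)² = 36² = 1296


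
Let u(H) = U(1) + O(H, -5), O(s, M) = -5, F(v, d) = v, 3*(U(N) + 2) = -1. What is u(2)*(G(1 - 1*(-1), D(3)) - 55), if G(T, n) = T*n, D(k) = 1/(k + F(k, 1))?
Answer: 3608/9 ≈ 400.89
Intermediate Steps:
U(N) = -7/3 (U(N) = -2 + (⅓)*(-1) = -2 - ⅓ = -7/3)
u(H) = -22/3 (u(H) = -7/3 - 5 = -22/3)
D(k) = 1/(2*k) (D(k) = 1/(k + k) = 1/(2*k))
u(2)*(G(1 - 1*(-1), D(3)) - 55) = -22*((1 - 1*(-1))*((½)/3) - 55)/3 = -22*((1 + 1)*((½)*(⅓)) - 55)/3 = -22*(2*(⅙) - 55)/3 = -22*(⅓ - 55)/3 = -22/3*(-164/3) = 3608/9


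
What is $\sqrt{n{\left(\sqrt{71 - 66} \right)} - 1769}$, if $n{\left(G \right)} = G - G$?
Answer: $i \sqrt{1769} \approx 42.06 i$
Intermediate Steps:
$n{\left(G \right)} = 0$
$\sqrt{n{\left(\sqrt{71 - 66} \right)} - 1769} = \sqrt{0 - 1769} = \sqrt{-1769} = i \sqrt{1769}$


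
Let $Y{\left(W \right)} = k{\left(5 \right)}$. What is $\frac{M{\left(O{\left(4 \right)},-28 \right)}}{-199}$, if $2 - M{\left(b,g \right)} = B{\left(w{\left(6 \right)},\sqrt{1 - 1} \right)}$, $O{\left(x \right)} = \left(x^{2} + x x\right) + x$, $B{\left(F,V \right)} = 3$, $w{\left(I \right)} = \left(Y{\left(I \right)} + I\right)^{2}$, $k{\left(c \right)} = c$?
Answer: $\frac{1}{199} \approx 0.0050251$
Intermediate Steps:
$Y{\left(W \right)} = 5$
$w{\left(I \right)} = \left(5 + I\right)^{2}$
$O{\left(x \right)} = x + 2 x^{2}$ ($O{\left(x \right)} = \left(x^{2} + x^{2}\right) + x = 2 x^{2} + x = x + 2 x^{2}$)
$M{\left(b,g \right)} = -1$ ($M{\left(b,g \right)} = 2 - 3 = -1$)
$\frac{M{\left(O{\left(4 \right)},-28 \right)}}{-199} = - \frac{1}{-199} = \left(-1\right) \left(- \frac{1}{199}\right) = \frac{1}{199}$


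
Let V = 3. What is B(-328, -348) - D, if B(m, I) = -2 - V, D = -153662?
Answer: 153657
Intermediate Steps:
B(m, I) = -5 (B(m, I) = -2 - 1*3 = -2 - 3 = -5)
B(-328, -348) - D = -5 - 1*(-153662) = -5 + 153662 = 153657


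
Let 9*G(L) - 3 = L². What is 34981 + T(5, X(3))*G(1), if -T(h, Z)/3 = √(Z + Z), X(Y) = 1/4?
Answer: 34981 - 2*√2/3 ≈ 34980.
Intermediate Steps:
X(Y) = ¼
G(L) = ⅓ + L²/9
T(h, Z) = -3*√2*√Z (T(h, Z) = -3*√(Z + Z) = -3*√2*√Z)
34981 + T(5, X(3))*G(1) = 34981 + (-3*√2*√(¼))*(⅓ + (⅑)*1²) = 34981 + (-3*√2*½)*(⅓ + (⅑)*1) = 34981 + (-3*√2/2)*(⅓ + ⅑) = 34981 - 3*√2/2*(4/9) = 34981 - 2*√2/3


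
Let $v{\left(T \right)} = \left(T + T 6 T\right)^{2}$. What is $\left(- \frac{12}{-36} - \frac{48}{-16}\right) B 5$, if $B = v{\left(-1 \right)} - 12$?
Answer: $\frac{650}{3} \approx 216.67$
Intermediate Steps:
$v{\left(T \right)} = \left(T + 6 T^{2}\right)^{2}$ ($v{\left(T \right)} = \left(T + 6 T T\right)^{2} = \left(T + 6 T^{2}\right)^{2}$)
$B = 13$ ($B = \left(-1\right)^{2} \left(1 + 6 \left(-1\right)\right)^{2} - 12 = 1 \left(1 - 6\right)^{2} - 12 = 1 \left(-5\right)^{2} - 12 = 1 \cdot 25 - 12 = 25 - 12 = 13$)
$\left(- \frac{12}{-36} - \frac{48}{-16}\right) B 5 = \left(- \frac{12}{-36} - \frac{48}{-16}\right) 13 \cdot 5 = \left(\left(-12\right) \left(- \frac{1}{36}\right) - -3\right) 13 \cdot 5 = \left(\frac{1}{3} + 3\right) 13 \cdot 5 = \frac{10}{3} \cdot 13 \cdot 5 = \frac{130}{3} \cdot 5 = \frac{650}{3}$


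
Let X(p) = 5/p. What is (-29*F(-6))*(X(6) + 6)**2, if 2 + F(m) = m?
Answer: 97498/9 ≈ 10833.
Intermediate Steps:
F(m) = -2 + m
(-29*F(-6))*(X(6) + 6)**2 = (-29*(-2 - 6))*(5/6 + 6)**2 = (-29*(-8))*(5*(1/6) + 6)**2 = 232*(5/6 + 6)**2 = 232*(41/6)**2 = 232*(1681/36) = 97498/9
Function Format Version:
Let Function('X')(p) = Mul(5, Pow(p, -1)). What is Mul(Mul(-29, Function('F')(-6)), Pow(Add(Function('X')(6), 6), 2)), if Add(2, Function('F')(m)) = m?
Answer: Rational(97498, 9) ≈ 10833.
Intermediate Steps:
Function('F')(m) = Add(-2, m)
Mul(Mul(-29, Function('F')(-6)), Pow(Add(Function('X')(6), 6), 2)) = Mul(Mul(-29, Add(-2, -6)), Pow(Add(Mul(5, Pow(6, -1)), 6), 2)) = Mul(Mul(-29, -8), Pow(Add(Mul(5, Rational(1, 6)), 6), 2)) = Mul(232, Pow(Add(Rational(5, 6), 6), 2)) = Mul(232, Pow(Rational(41, 6), 2)) = Mul(232, Rational(1681, 36)) = Rational(97498, 9)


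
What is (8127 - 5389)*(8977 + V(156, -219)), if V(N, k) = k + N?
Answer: 24406532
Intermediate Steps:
V(N, k) = N + k
(8127 - 5389)*(8977 + V(156, -219)) = (8127 - 5389)*(8977 + (156 - 219)) = 2738*(8977 - 63) = 2738*8914 = 24406532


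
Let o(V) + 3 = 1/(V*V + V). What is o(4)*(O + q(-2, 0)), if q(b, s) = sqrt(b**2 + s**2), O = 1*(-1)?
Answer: -59/20 ≈ -2.9500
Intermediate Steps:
O = -1
o(V) = -3 + 1/(V + V**2) (o(V) = -3 + 1/(V*V + V) = -3 + 1/(V**2 + V) = -3 + 1/(V + V**2))
o(4)*(O + q(-2, 0)) = ((1 - 3*4 - 3*4**2)/(4*(1 + 4)))*(-1 + sqrt((-2)**2 + 0**2)) = ((1/4)*(1 - 12 - 3*16)/5)*(-1 + sqrt(4 + 0)) = ((1/4)*(1/5)*(1 - 12 - 48))*(-1 + sqrt(4)) = ((1/4)*(1/5)*(-59))*(-1 + 2) = -59/20*1 = -59/20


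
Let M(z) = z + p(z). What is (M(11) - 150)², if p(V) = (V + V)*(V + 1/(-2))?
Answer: 8464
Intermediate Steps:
p(V) = 2*V*(-½ + V) (p(V) = (2*V)*(V - ½) = (2*V)*(-½ + V) = 2*V*(-½ + V))
M(z) = z + z*(-1 + 2*z)
(M(11) - 150)² = (2*11² - 150)² = (2*121 - 150)² = (242 - 150)² = 92² = 8464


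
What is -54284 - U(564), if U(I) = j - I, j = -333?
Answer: -53387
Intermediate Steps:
U(I) = -333 - I
-54284 - U(564) = -54284 - (-333 - 1*564) = -54284 - (-333 - 564) = -54284 - 1*(-897) = -54284 + 897 = -53387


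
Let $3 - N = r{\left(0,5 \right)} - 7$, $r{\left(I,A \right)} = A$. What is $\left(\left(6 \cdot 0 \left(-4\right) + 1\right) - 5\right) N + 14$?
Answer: $-6$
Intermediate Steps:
$N = 5$ ($N = 3 - \left(5 - 7\right) = 3 - -2 = 3 + 2 = 5$)
$\left(\left(6 \cdot 0 \left(-4\right) + 1\right) - 5\right) N + 14 = \left(\left(6 \cdot 0 \left(-4\right) + 1\right) - 5\right) 5 + 14 = \left(\left(0 \left(-4\right) + 1\right) - 5\right) 5 + 14 = \left(\left(0 + 1\right) - 5\right) 5 + 14 = \left(1 - 5\right) 5 + 14 = \left(-4\right) 5 + 14 = -20 + 14 = -6$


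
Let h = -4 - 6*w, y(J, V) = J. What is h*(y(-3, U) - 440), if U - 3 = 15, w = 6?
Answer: 17720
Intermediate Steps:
U = 18 (U = 3 + 15 = 18)
h = -40 (h = -4 - 6*6 = -4 - 36 = -40)
h*(y(-3, U) - 440) = -40*(-3 - 440) = -40*(-443) = 17720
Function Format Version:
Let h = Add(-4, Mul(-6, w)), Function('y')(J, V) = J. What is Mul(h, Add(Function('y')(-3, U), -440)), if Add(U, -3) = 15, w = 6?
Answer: 17720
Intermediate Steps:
U = 18 (U = Add(3, 15) = 18)
h = -40 (h = Add(-4, Mul(-6, 6)) = Add(-4, -36) = -40)
Mul(h, Add(Function('y')(-3, U), -440)) = Mul(-40, Add(-3, -440)) = Mul(-40, -443) = 17720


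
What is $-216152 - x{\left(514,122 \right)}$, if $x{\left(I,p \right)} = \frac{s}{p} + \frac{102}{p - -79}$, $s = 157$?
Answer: $- \frac{1766841115}{8174} \approx -2.1615 \cdot 10^{5}$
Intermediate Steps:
$x{\left(I,p \right)} = \frac{102}{79 + p} + \frac{157}{p}$ ($x{\left(I,p \right)} = \frac{157}{p} + \frac{102}{p - -79} = \frac{157}{p} + \frac{102}{p + 79} = \frac{157}{p} + \frac{102}{79 + p} = \frac{102}{79 + p} + \frac{157}{p}$)
$-216152 - x{\left(514,122 \right)} = -216152 - \frac{12403 + 259 \cdot 122}{122 \left(79 + 122\right)} = -216152 - \frac{12403 + 31598}{122 \cdot 201} = -216152 - \frac{1}{122} \cdot \frac{1}{201} \cdot 44001 = -216152 - \frac{14667}{8174} = - \frac{1766841115}{8174}$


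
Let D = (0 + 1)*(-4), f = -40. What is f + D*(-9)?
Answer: -4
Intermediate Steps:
D = -4 (D = 1*(-4) = -4)
f + D*(-9) = -40 - 4*(-9) = -40 + 36 = -4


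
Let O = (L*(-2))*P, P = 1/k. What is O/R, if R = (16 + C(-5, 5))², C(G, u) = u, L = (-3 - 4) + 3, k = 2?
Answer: 4/441 ≈ 0.0090703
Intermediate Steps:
L = -4 (L = -7 + 3 = -4)
P = ½ (P = 1/2 = ½ ≈ 0.50000)
O = 4 (O = -4*(-2)*(½) = 8*(½) = 4)
R = 441 (R = (16 + 5)² = 21² = 441)
O/R = 4/441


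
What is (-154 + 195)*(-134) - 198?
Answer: -5692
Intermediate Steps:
(-154 + 195)*(-134) - 198 = 41*(-134) - 198 = -5494 - 198 = -5692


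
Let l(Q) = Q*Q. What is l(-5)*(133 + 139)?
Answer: 6800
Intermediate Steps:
l(Q) = Q²
l(-5)*(133 + 139) = (-5)²*(133 + 139) = 25*272 = 6800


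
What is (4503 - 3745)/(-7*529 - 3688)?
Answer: -758/7391 ≈ -0.10256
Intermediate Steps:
(4503 - 3745)/(-7*529 - 3688) = 758/(-3703 - 3688) = 758/(-7391) = 758*(-1/7391) = -758/7391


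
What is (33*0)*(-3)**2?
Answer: 0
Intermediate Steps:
(33*0)*(-3)**2 = 0*9 = 0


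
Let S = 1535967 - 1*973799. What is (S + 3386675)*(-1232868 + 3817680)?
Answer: 10207016772516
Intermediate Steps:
S = 562168 (S = 1535967 - 973799 = 562168)
(S + 3386675)*(-1232868 + 3817680) = (562168 + 3386675)*(-1232868 + 3817680) = 3948843*2584812 = 10207016772516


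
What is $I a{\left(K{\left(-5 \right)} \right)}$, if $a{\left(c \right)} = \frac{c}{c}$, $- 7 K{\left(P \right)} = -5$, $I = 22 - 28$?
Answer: $-6$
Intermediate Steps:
$I = -6$
$K{\left(P \right)} = \frac{5}{7}$ ($K{\left(P \right)} = \left(- \frac{1}{7}\right) \left(-5\right) = \frac{5}{7}$)
$a{\left(c \right)} = 1$
$I a{\left(K{\left(-5 \right)} \right)} = \left(-6\right) 1 = -6$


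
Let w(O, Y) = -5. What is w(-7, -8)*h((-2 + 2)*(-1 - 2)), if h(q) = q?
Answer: 0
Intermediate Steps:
w(-7, -8)*h((-2 + 2)*(-1 - 2)) = -5*(-2 + 2)*(-1 - 2) = -0*(-3) = -5*0 = 0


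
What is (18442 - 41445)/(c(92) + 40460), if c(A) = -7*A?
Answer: -23003/39816 ≈ -0.57773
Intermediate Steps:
(18442 - 41445)/(c(92) + 40460) = (18442 - 41445)/(-7*92 + 40460) = -23003/(-644 + 40460) = -23003/39816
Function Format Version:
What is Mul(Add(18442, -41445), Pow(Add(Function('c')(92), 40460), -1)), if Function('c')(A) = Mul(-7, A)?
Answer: Rational(-23003, 39816) ≈ -0.57773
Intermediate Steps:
Mul(Add(18442, -41445), Pow(Add(Function('c')(92), 40460), -1)) = Mul(Add(18442, -41445), Pow(Add(Mul(-7, 92), 40460), -1)) = Mul(-23003, Pow(Add(-644, 40460), -1)) = Mul(-23003, Pow(39816, -1)) = Mul(-23003, Rational(1, 39816)) = Rational(-23003, 39816)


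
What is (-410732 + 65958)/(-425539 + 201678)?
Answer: 344774/223861 ≈ 1.5401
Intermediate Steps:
(-410732 + 65958)/(-425539 + 201678) = -344774/(-223861) = -344774*(-1/223861) = 344774/223861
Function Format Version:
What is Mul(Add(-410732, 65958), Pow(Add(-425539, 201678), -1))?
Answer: Rational(344774, 223861) ≈ 1.5401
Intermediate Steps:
Mul(Add(-410732, 65958), Pow(Add(-425539, 201678), -1)) = Mul(-344774, Pow(-223861, -1)) = Mul(-344774, Rational(-1, 223861)) = Rational(344774, 223861)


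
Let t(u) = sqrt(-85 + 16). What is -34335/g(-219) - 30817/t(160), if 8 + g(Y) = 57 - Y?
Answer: -34335/268 + 30817*I*sqrt(69)/69 ≈ -128.12 + 3709.9*I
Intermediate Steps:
g(Y) = 49 - Y (g(Y) = -8 + (57 - Y) = 49 - Y)
t(u) = I*sqrt(69) (t(u) = sqrt(-69) = I*sqrt(69))
-34335/g(-219) - 30817/t(160) = -34335/(49 - 1*(-219)) - 30817*(-I*sqrt(69)/69) = -34335/(49 + 219) - (-30817)*I*sqrt(69)/69 = -34335/268 + 30817*I*sqrt(69)/69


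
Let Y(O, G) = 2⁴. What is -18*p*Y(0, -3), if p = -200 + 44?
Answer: 44928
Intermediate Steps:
p = -156
Y(O, G) = 16
-18*p*Y(0, -3) = -(-2808)*16 = -18*(-2496) = 44928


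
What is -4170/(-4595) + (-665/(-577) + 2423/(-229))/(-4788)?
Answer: 88129552645/96901321146 ≈ 0.90948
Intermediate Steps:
-4170/(-4595) + (-665/(-577) + 2423/(-229))/(-4788) = -4170*(-1/4595) + (-665*(-1/577) + 2423*(-1/229))*(-1/4788) = 834/919 + (665/577 - 2423/229)*(-1/4788) = 834/919 - 1245786/132133*(-1/4788) = 834/919 + 207631/105442134 = 88129552645/96901321146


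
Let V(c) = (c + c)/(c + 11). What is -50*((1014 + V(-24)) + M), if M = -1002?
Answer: -10200/13 ≈ -784.62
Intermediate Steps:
V(c) = 2*c/(11 + c) (V(c) = (2*c)/(11 + c) = 2*c/(11 + c))
-50*((1014 + V(-24)) + M) = -50*((1014 + 2*(-24)/(11 - 24)) - 1002) = -50*((1014 + 2*(-24)/(-13)) - 1002) = -50*((1014 + 2*(-24)*(-1/13)) - 1002) = -50*((1014 + 48/13) - 1002) = -50*(13230/13 - 1002) = -50*204/13 = -10200/13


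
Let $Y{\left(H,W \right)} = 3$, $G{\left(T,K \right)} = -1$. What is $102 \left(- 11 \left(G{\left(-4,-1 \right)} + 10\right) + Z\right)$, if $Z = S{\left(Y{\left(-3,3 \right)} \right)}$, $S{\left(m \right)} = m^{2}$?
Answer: $-9180$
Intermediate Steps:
$Z = 9$ ($Z = 3^{2} = 9$)
$102 \left(- 11 \left(G{\left(-4,-1 \right)} + 10\right) + Z\right) = 102 \left(- 11 \left(-1 + 10\right) + 9\right) = 102 \left(\left(-11\right) 9 + 9\right) = 102 \left(-99 + 9\right) = 102 \left(-90\right) = -9180$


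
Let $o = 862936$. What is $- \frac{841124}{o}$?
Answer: $- \frac{210281}{215734} \approx -0.97472$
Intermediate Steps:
$- \frac{841124}{o} = - \frac{841124}{862936} = \left(-841124\right) \frac{1}{862936} = - \frac{210281}{215734}$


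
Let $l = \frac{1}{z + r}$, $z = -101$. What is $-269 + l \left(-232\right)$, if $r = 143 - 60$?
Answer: $- \frac{2305}{9} \approx -256.11$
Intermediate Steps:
$r = 83$ ($r = 143 - 60 = 83$)
$l = - \frac{1}{18}$ ($l = \frac{1}{-101 + 83} = \frac{1}{-18} = - \frac{1}{18} \approx -0.055556$)
$-269 + l \left(-232\right) = -269 - - \frac{116}{9} = -269 + \frac{116}{9} = - \frac{2305}{9}$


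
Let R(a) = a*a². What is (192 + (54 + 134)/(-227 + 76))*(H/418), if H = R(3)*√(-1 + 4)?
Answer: 20466*√3/1661 ≈ 21.341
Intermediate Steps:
R(a) = a³
H = 27*√3 (H = 3³*√(-1 + 4) = 27*√3 ≈ 46.765)
(192 + (54 + 134)/(-227 + 76))*(H/418) = (192 + (54 + 134)/(-227 + 76))*((27*√3)/418) = (192 + 188/(-151))*((27*√3)*(1/418)) = (192 + 188*(-1/151))*(27*√3/418) = (192 - 188/151)*(27*√3/418) = 28804*(27*√3/418)/151 = 20466*√3/1661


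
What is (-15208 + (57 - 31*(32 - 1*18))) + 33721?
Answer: 18136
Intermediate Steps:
(-15208 + (57 - 31*(32 - 1*18))) + 33721 = (-15208 + (57 - 31*(32 - 18))) + 33721 = (-15208 + (57 - 31*14)) + 33721 = (-15208 + (57 - 434)) + 33721 = (-15208 - 377) + 33721 = -15585 + 33721 = 18136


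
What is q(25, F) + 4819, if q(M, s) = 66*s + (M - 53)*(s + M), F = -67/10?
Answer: 19322/5 ≈ 3864.4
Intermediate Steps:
F = -67/10 (F = -67*⅒ = -67/10 ≈ -6.7000)
q(M, s) = 66*s + (-53 + M)*(M + s)
q(25, F) + 4819 = (25² - 53*25 + 13*(-67/10) + 25*(-67/10)) + 4819 = (625 - 1325 - 871/10 - 335/2) + 4819 = -4773/5 + 4819 = 19322/5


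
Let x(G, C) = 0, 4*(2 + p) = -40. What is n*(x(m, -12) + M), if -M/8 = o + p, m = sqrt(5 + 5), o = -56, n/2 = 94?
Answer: 102272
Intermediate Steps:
n = 188 (n = 2*94 = 188)
m = sqrt(10) ≈ 3.1623
p = -12 (p = -2 + (1/4)*(-40) = -2 - 10 = -12)
M = 544 (M = -8*(-56 - 12) = -8*(-68) = 544)
n*(x(m, -12) + M) = 188*(0 + 544) = 188*544 = 102272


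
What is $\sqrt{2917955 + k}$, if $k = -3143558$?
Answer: $3 i \sqrt{25067} \approx 474.98 i$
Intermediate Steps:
$\sqrt{2917955 + k} = \sqrt{2917955 - 3143558} = \sqrt{-225603} = 3 i \sqrt{25067}$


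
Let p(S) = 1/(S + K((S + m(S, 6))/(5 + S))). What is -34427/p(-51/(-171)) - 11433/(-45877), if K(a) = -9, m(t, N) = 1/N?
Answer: 783386761265/2614989 ≈ 2.9958e+5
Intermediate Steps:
p(S) = 1/(-9 + S) (p(S) = 1/(S - 9) = 1/(-9 + S))
-34427/p(-51/(-171)) - 11433/(-45877) = -34427/(1/(-9 - 51/(-171))) - 11433/(-45877) = -34427/(1/(-9 - 51*(-1/171))) - 11433*(-1/45877) = -34427/(1/(-9 + 17/57)) + 11433/45877 = -34427/(1/(-496/57)) + 11433/45877 = -34427/(-57/496) + 11433/45877 = -34427*(-496/57) + 11433/45877 = 17075792/57 + 11433/45877 = 783386761265/2614989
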